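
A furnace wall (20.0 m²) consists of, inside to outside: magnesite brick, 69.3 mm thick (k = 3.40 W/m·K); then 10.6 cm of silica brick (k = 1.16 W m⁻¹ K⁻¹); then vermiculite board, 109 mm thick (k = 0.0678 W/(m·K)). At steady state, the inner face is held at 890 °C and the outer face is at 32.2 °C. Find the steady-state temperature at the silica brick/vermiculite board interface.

T = 834 °C

Treat each layer as a resistance in series:
  R_magnesite brick = L/(kA) = 0.0693/(3.40·20.0) = 0.001019 K/W
  R_silica brick = L/(kA) = 0.106/(1.16·20.0) = 0.004569 K/W
  R_vermiculite board = L/(kA) = 0.109/(0.0678·20.0) = 0.08038 K/W
ΣR = 0.001019 + 0.004569 + 0.08038 = 0.08597 K/W
Q = ΔT/ΣR = (890 °C − 32.2 °C)/0.08597 = 9978 W
From the inner boundary to the silica brick/vermiculite board interface, ΣR_partial = 0.005588 K/W.
T_interface = T_in − Q·ΣR_partial = 890 °C − (9978)(0.005588) = 834 °C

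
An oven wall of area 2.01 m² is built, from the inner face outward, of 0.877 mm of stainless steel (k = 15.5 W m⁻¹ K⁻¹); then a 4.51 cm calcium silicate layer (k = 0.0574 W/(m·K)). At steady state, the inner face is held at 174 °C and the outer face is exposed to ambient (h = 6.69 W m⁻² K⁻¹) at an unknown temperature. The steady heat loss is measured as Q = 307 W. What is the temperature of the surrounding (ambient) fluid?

Sum the resistances:
  R_stainless steel = L/(kA) = 8.77×10^-4/(15.5·2.01) = 2.815×10^-5 K/W
  R_calcium silicate = L/(kA) = 0.0451/(0.0574·2.01) = 0.3909 K/W
  R_conv,out = 1/(hA) = 1/(6.69·2.01) = 0.07437 K/W
ΣR = 0.4653 K/W
ΔT = Q·ΣR = 307 × 0.4653 = 142.8 K
Heat flows outward, so T_out = T_in − ΔT = 174 − 142.8 = 31.2 °C

T_out = 31.2 °C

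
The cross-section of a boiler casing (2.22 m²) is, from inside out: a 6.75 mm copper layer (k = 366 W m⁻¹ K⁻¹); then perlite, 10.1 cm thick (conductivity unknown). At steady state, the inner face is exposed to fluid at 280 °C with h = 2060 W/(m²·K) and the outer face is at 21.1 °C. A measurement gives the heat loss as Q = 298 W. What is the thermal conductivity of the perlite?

ΣR = ΔT/Q = |280 − 21.1|/298 = 0.8688 K/W
Known resistances:
  R_conv,in = 1/(hA) = 1/(2060·2.22) = 2.187×10^-4 K/W
  R_copper = L/(kA) = 0.00675/(366·2.22) = 8.307×10^-6 K/W
R_perlite = ΣR − ΣR_known = 0.8688 − 2.270×10^-4 = 0.8686 K/W
L/(kA) = 0.8686 ⇒ k = 0.101/(0.8686·2.22) = 0.0524 W/m·K

k = 0.0524 W/m·K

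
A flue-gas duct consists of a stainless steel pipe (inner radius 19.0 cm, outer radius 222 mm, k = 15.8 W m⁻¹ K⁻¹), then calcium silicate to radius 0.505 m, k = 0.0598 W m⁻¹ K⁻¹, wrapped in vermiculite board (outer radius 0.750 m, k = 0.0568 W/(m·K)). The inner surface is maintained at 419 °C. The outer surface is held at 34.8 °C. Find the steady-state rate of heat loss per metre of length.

Series thermal resistances, inner to outer:
  R'_stainless steel = ln(0.222/0.190)/(2πk) = 0.1557/(2π·15.8) = 0.001568 m·K/W
  R'_calcium silicate = ln(0.505/0.222)/(2πk) = 0.8219/(2π·0.0598) = 2.187 m·K/W
  R'_vermiculite board = ln(0.750/0.505)/(2πk) = 0.3955/(2π·0.0568) = 1.108 m·K/W
ΣR = 0.001568 + 2.187 + 1.108 = 3.297 m·K/W
Q' = ΔT/ΣR = (419 °C − 34.8 °C)/3.297 = 117 W/m

Q' = 117 W/m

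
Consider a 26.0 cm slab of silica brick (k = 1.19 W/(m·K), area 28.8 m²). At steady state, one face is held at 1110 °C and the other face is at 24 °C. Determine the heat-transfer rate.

Q = 143 kW

Q = kA·ΔT/L = 1.19 × 28.8 × |1110 °C − 24 °C| / 0.260 = 1.43×10^5 W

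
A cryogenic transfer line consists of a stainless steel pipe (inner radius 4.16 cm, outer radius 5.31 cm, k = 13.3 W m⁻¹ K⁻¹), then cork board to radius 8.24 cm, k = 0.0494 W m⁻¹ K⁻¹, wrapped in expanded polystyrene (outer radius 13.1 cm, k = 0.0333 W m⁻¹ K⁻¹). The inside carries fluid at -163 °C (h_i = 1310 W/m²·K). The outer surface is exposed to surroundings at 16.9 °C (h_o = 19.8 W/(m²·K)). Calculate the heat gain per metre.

Q' = 48.6 W/m

Treat each layer as a resistance in series:
  R'_conv,in = 1/(2πr h) = 1/(2π·0.0416·1310) = 0.002920 m·K/W
  R'_stainless steel = ln(0.0531/0.0416)/(2πk) = 0.2441/(2π·13.3) = 0.002921 m·K/W
  R'_cork board = ln(0.0824/0.0531)/(2πk) = 0.4394/(2π·0.0494) = 1.416 m·K/W
  R'_expanded polystyrene = ln(0.131/0.0824)/(2πk) = 0.4636/(2π·0.0333) = 2.216 m·K/W
  R'_conv,out = 1/(2πr h) = 1/(2π·0.131·19.8) = 0.06136 m·K/W
ΣR = 0.002920 + 0.002921 + 1.416 + 2.216 + 0.06136 = 3.699 m·K/W
Q' = ΔT/ΣR = (-163 °C − 16.9 °C)/3.699 = -48.6 W/m
(Negative Q' ⇒ heat flows inward; heat gain = 48.6 W/m.)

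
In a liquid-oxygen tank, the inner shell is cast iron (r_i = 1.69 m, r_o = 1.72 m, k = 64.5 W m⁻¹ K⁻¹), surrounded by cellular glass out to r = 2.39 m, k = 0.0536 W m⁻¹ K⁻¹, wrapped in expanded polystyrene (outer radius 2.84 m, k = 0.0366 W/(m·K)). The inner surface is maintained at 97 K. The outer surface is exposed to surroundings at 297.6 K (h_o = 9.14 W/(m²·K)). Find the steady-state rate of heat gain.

Q = 518 W

Series thermal resistances, inner to outer:
  R_cast iron = (1/1.69 − 1/1.72)/(4πk) = 0.01032/(4π·64.5) = 1.273×10^-5 K/W
  R_cellular glass = (1/1.72 − 1/2.39)/(4πk) = 0.1630/(4π·0.0536) = 0.2420 K/W
  R_expanded polystyrene = (1/2.39 − 1/2.84)/(4πk) = 0.06630/(4π·0.0366) = 0.1441 K/W
  R_conv,out = 1/(4πr²h) = 1/(4π·2.84²·9.14) = 0.001079 K/W
ΣR = 1.273×10^-5 + 0.2420 + 0.1441 + 0.001079 = 0.3872 K/W
Q = ΔT/ΣR = (97 K − 297.6 K)/0.3872 = -518 W
(Negative Q ⇒ heat flows inward; heat gain = 518 W.)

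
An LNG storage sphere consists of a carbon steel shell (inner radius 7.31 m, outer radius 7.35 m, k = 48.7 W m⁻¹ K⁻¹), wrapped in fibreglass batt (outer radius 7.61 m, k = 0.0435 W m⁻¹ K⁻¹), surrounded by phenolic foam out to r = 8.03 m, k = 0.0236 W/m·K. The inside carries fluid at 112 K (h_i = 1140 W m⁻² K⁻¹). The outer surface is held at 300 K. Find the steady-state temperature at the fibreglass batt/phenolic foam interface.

T = 162 K

Treat each layer as a resistance in series:
  R_conv,in = 1/(4πr²h) = 1/(4π·7.31²·1140) = 1.306×10^-6 K/W
  R_carbon steel = (1/7.31 − 1/7.35)/(4πk) = 7.445×10^-4/(4π·48.7) = 1.217×10^-6 K/W
  R_fibreglass batt = (1/7.35 − 1/7.61)/(4πk) = 0.004648/(4π·0.0435) = 0.008504 K/W
  R_phenolic foam = (1/7.61 − 1/8.03)/(4πk) = 0.006873/(4π·0.0236) = 0.02318 K/W
ΣR = 1.306×10^-6 + 1.217×10^-6 + 0.008504 + 0.02318 = 0.03169 K/W
Q = ΔT/ΣR = (112 K − 300 K)/0.03169 = -5932 W
From the inner boundary to the fibreglass batt/phenolic foam interface, ΣR_partial = 0.008507 K/W.
T_interface = T_in − Q·ΣR_partial = 112 K − (-5932)(0.008507) = 162 K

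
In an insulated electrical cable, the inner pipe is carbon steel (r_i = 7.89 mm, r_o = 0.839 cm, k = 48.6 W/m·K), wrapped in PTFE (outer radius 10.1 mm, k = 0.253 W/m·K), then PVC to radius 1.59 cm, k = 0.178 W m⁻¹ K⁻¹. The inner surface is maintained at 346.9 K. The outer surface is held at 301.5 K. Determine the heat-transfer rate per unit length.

Resistance network (inner→outer):
  R'_carbon steel = ln(0.00839/0.00789)/(2πk) = 0.06144/(2π·48.6) = 2.012×10^-4 m·K/W
  R'_PTFE = ln(0.0101/0.00839)/(2πk) = 0.1855/(2π·0.253) = 0.1167 m·K/W
  R'_PVC = ln(0.0159/0.0101)/(2πk) = 0.4538/(2π·0.178) = 0.4057 m·K/W
ΣR = 2.012×10^-4 + 0.1167 + 0.4057 = 0.5226 m·K/W
Q' = ΔT/ΣR = (346.9 K − 301.5 K)/0.5226 = 86.9 W/m

Q' = 86.9 W/m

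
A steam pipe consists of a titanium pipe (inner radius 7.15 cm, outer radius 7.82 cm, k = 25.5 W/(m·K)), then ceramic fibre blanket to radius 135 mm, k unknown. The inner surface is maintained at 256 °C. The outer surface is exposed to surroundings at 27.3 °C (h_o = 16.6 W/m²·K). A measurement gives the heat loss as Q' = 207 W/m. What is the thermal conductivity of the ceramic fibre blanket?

ΣR = ΔT/Q' = |256 − 27.3|/207 = 1.105 m·K/W
Known resistances:
  R'_titanium = ln(0.0782/0.0715)/(2πk) = 0.08957/(2π·25.5) = 5.591×10^-4 m·K/W
  R'_conv,out = 1/(2πr h) = 1/(2π·0.135·16.6) = 0.07102 m·K/W
R_ceramic fibre blanket = ΣR − ΣR_known = 1.105 − 0.07158 = 1.033 m·K/W
ln(r₂/r₁)/(2πk) = 1.033 ⇒ k = 0.5460/(2π·1.033) = 0.0841 W/m·K

k = 0.0841 W/m·K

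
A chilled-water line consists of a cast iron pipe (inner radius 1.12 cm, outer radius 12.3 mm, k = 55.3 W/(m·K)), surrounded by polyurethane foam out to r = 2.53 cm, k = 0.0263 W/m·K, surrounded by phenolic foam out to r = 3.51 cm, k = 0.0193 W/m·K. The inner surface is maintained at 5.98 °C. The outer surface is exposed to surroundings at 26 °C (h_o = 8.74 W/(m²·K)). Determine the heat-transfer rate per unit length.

Q' = 2.64 W/m

Series thermal resistances, inner to outer:
  R'_cast iron = ln(0.0123/0.0112)/(2πk) = 0.09369/(2π·55.3) = 2.696×10^-4 m·K/W
  R'_polyurethane foam = ln(0.0253/0.0123)/(2πk) = 0.7212/(2π·0.0263) = 4.364 m·K/W
  R'_phenolic foam = ln(0.0351/0.0253)/(2πk) = 0.3274/(2π·0.0193) = 2.700 m·K/W
  R'_conv,out = 1/(2πr h) = 1/(2π·0.0351·8.74) = 0.5188 m·K/W
ΣR = 2.696×10^-4 + 4.364 + 2.700 + 0.5188 = 7.583 m·K/W
Q' = ΔT/ΣR = (5.98 °C − 26 °C)/7.583 = -2.64 W/m
(Negative Q' ⇒ heat flows inward; heat gain = 2.64 W/m.)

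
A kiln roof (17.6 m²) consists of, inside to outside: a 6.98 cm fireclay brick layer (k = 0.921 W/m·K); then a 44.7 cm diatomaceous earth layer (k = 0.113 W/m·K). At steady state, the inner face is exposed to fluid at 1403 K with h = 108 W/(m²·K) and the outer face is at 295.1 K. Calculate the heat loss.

Q = 4830 W

Resistance network (inner→outer):
  R_conv,in = 1/(hA) = 1/(108·17.6) = 5.261×10^-4 K/W
  R_fireclay brick = L/(kA) = 0.0698/(0.921·17.6) = 0.004306 K/W
  R_diatomaceous earth = L/(kA) = 0.447/(0.113·17.6) = 0.2248 K/W
ΣR = 5.261×10^-4 + 0.004306 + 0.2248 = 0.2296 K/W
Q = ΔT/ΣR = (1403 K − 295.1 K)/0.2296 = 4830 W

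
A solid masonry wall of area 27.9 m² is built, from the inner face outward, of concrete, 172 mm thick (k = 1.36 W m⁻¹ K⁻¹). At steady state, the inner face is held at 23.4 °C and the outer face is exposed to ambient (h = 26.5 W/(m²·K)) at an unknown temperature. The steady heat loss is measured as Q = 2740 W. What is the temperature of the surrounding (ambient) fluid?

Series resistances:
  R_concrete = L/(kA) = 0.172/(1.36·27.9) = 0.004533 K/W
  R_conv,out = 1/(hA) = 1/(26.5·27.9) = 0.001353 K/W
ΣR = 0.005886 K/W
ΔT = Q·ΣR = 2740 × 0.005886 = 16.13 K
Heat flows outward, so T_out = T_in − ΔT = 23.4 − 16.13 = 7.27 °C

T_out = 7.27 °C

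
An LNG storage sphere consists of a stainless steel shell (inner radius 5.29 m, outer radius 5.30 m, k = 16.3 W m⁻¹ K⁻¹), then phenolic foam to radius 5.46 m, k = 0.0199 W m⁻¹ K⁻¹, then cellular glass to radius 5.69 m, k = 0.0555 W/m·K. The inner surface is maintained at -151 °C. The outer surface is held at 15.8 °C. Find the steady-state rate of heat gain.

Resistance network (inner→outer):
  R_stainless steel = (1/5.29 − 1/5.30)/(4πk) = 3.567×10^-4/(4π·16.3) = 1.741×10^-6 K/W
  R_phenolic foam = (1/5.30 − 1/5.46)/(4πk) = 0.005529/(4π·0.0199) = 0.02211 K/W
  R_cellular glass = (1/5.46 − 1/5.69)/(4πk) = 0.007403/(4π·0.0555) = 0.01062 K/W
ΣR = 1.741×10^-6 + 0.02211 + 0.01062 = 0.03273 K/W
Q = ΔT/ΣR = (-151 °C − 15.8 °C)/0.03273 = -5100 W
(Negative Q ⇒ heat flows inward; heat gain = 5100 W.)

Q = 5100 W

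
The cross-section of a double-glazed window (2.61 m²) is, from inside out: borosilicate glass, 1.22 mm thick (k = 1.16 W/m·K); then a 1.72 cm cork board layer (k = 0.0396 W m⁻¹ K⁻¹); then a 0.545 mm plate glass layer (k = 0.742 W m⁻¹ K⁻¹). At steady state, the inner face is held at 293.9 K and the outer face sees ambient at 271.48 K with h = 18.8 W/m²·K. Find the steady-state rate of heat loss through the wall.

Series thermal resistances, inner to outer:
  R_borosilicate glass = L/(kA) = 0.00122/(1.16·2.61) = 4.030×10^-4 K/W
  R_cork board = L/(kA) = 0.0172/(0.0396·2.61) = 0.1664 K/W
  R_plate glass = L/(kA) = 5.45×10^-4/(0.742·2.61) = 2.814×10^-4 K/W
  R_conv,out = 1/(hA) = 1/(18.8·2.61) = 0.02038 K/W
ΣR = 4.030×10^-4 + 0.1664 + 2.814×10^-4 + 0.02038 = 0.1875 K/W
Q = ΔT/ΣR = (293.9 K − 271.48 K)/0.1875 = 120 W

Q = 120 W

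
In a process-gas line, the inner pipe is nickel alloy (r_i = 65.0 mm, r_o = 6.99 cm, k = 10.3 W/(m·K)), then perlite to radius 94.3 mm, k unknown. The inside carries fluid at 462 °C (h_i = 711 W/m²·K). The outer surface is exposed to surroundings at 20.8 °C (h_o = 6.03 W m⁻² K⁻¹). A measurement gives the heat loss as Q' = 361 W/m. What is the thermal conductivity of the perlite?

k = 0.0508 W/m·K

ΣR = ΔT/Q' = |462 − 20.8|/361 = 1.222 m·K/W
Known resistances:
  R'_conv,in = 1/(2πr h) = 1/(2π·0.0650·711) = 0.003444 m·K/W
  R'_nickel alloy = ln(0.0699/0.0650)/(2πk) = 0.07268/(2π·10.3) = 0.001123 m·K/W
  R'_conv,out = 1/(2πr h) = 1/(2π·0.0943·6.03) = 0.2799 m·K/W
R_perlite = ΣR − ΣR_known = 1.222 − 0.2845 = 0.9375 m·K/W
ln(r₂/r₁)/(2πk) = 0.9375 ⇒ k = 0.2994/(2π·0.9375) = 0.0508 W/m·K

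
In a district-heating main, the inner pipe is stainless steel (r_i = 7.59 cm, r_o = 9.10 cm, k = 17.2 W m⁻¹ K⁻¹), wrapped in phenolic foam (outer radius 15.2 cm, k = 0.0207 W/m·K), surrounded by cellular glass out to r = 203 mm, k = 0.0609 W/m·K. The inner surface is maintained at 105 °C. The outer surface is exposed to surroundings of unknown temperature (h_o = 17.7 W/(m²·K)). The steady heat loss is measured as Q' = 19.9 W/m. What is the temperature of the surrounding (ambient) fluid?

Series resistances:
  R'_stainless steel = ln(0.0910/0.0759)/(2πk) = 0.1814/(2π·17.2) = 0.001679 m·K/W
  R'_phenolic foam = ln(0.152/0.0910)/(2πk) = 0.5130/(2π·0.0207) = 3.944 m·K/W
  R'_cellular glass = ln(0.203/0.152)/(2πk) = 0.2893/(2π·0.0609) = 0.7561 m·K/W
  R'_conv,out = 1/(2πr h) = 1/(2π·0.203·17.7) = 0.04429 m·K/W
ΣR = 4.747 m·K/W
ΔT = Q'·ΣR = 19.9 × 4.747 = 94.47 K
Heat flows outward, so T_out = T_in − ΔT = 105 − 94.47 = 10.5 °C

T_out = 10.5 °C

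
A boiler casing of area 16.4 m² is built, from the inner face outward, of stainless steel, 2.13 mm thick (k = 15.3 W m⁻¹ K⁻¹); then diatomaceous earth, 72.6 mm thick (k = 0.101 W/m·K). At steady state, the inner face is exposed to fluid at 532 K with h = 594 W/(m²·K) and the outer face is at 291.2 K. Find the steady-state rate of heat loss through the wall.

Q = 5480 W

Series thermal resistances, inner to outer:
  R_conv,in = 1/(hA) = 1/(594·16.4) = 1.027×10^-4 K/W
  R_stainless steel = L/(kA) = 0.00213/(15.3·16.4) = 8.489×10^-6 K/W
  R_diatomaceous earth = L/(kA) = 0.0726/(0.101·16.4) = 0.04383 K/W
ΣR = 1.027×10^-4 + 8.489×10^-6 + 0.04383 = 0.04394 K/W
Q = ΔT/ΣR = (532 K − 291.2 K)/0.04394 = 5480 W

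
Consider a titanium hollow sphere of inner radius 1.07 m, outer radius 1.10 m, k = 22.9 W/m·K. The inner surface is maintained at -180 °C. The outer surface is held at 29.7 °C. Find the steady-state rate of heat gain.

Q = 4πk·ΔT/(1/r₁ − 1/r₂) = 4π × 22.9 × 209.7 / (1/1.07 − 1/1.10) = 2.37×10^6 W

Q = 2.37×10^6 W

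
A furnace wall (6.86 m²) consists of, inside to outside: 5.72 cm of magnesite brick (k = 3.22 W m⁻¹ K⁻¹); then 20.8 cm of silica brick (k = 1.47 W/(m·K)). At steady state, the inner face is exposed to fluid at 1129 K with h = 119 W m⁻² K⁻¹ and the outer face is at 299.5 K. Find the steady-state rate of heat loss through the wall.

Resistance network (inner→outer):
  R_conv,in = 1/(hA) = 1/(119·6.86) = 0.001225 K/W
  R_magnesite brick = L/(kA) = 0.0572/(3.22·6.86) = 0.002590 K/W
  R_silica brick = L/(kA) = 0.208/(1.47·6.86) = 0.02063 K/W
ΣR = 0.001225 + 0.002590 + 0.02063 = 0.02444 K/W
Q = ΔT/ΣR = (1129 K − 299.5 K)/0.02444 = 33900 W

Q = 33900 W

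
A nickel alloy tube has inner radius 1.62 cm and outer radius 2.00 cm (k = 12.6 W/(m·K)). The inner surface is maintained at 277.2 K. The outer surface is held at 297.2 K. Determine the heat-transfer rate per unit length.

Q' = 7510 W/m

Q' = 2πk·ΔT/ln(r₂/r₁) = 2π × 12.6 × 20 / ln(0.0200/0.0162) = 7510 W/m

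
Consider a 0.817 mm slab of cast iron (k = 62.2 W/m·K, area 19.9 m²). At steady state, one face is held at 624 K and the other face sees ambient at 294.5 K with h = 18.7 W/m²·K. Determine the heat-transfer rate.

Series thermal resistances, inner to outer:
  R_cast iron = L/(kA) = 8.17×10^-4/(62.2·19.9) = 6.601×10^-7 K/W
  R_conv,out = 1/(hA) = 1/(18.7·19.9) = 0.002687 K/W
ΣR = 6.601×10^-7 + 0.002687 = 0.002688 K/W
Q = ΔT/ΣR = (624 K − 294.5 K)/0.002688 = 1.23×10^5 W

Q = 1.23×10^5 W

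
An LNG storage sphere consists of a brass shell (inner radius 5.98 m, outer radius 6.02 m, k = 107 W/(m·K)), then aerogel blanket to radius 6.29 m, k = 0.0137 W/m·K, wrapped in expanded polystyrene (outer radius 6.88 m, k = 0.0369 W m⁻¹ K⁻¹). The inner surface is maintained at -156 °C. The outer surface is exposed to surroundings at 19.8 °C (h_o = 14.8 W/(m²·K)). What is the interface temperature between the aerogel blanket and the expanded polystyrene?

Treat each layer as a resistance in series:
  R_brass = (1/5.98 − 1/6.02)/(4πk) = 0.001111/(4π·107) = 8.264×10^-7 K/W
  R_aerogel blanket = (1/6.02 − 1/6.29)/(4πk) = 0.007130/(4π·0.0137) = 0.04142 K/W
  R_expanded polystyrene = (1/6.29 − 1/6.88)/(4πk) = 0.01363/(4π·0.0369) = 0.02940 K/W
  R_conv,out = 1/(4πr²h) = 1/(4π·6.88²·14.8) = 1.136×10^-4 K/W
ΣR = 8.264×10^-7 + 0.04142 + 0.02940 + 1.136×10^-4 = 0.07093 K/W
Q = ΔT/ΣR = (-156 °C − 19.8 °C)/0.07093 = -2478 W
From the inner boundary to the aerogel blanket/expanded polystyrene interface, ΣR_partial = 0.04142 K/W.
T_interface = T_in − Q·ΣR_partial = -156 °C − (-2478)(0.04142) = -53.4 °C

T = -53.4 °C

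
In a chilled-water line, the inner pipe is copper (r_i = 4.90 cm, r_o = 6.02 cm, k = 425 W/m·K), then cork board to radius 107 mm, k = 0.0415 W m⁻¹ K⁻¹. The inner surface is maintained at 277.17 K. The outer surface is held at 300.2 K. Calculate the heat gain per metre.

Q' = 10.4 W/m

Resistance network (inner→outer):
  R'_copper = ln(0.0602/0.0490)/(2πk) = 0.2059/(2π·425) = 7.709×10^-5 m·K/W
  R'_cork board = ln(0.107/0.0602)/(2πk) = 0.5752/(2π·0.0415) = 2.206 m·K/W
ΣR = 7.709×10^-5 + 2.206 = 2.206 m·K/W
Q' = ΔT/ΣR = (277.17 K − 300.2 K)/2.206 = -10.4 W/m
(Negative Q' ⇒ heat flows inward; heat gain = 10.4 W/m.)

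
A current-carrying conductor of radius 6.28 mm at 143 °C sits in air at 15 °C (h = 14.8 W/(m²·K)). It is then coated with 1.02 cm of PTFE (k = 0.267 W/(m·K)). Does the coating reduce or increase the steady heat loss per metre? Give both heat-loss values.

Critical radius for a cylinder: r_cr = k/h = 0.0180 m = 1.80 cm.
Outer radius after coating: r₂ = 0.00628 + 0.0102 = 0.01648 m.
Since r₁ < r_cr and r₂ ≤ r_cr, the coating moves toward the maximum at r_cr — heat loss rises.
Bare: R = 1/(2πr₁h) = 1.712 m·K/W; Q = 128/1.712 = 74.8 W/m.
Coated: R = R_cond + R_conv = 1.228 m·K/W; Q = 128/1.228 = 104 W/m.

increases: 74.8 → 104 W/m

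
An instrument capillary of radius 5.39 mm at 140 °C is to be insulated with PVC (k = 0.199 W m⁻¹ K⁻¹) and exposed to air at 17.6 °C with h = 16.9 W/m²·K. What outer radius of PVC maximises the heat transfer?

For a cylinder, r_cr = k_ins/h = 0.199/16.9 = 0.0118 m = 1.18 cm

r_cr = 1.18 cm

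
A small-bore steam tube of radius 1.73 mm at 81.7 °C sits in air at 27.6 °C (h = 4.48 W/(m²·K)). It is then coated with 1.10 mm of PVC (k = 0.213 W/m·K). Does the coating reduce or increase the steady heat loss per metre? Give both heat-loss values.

Critical radius for a cylinder: r_cr = k/h = 0.0475 m = 4.75 cm.
Outer radius after coating: r₂ = 0.00173 + 0.00110 = 0.00283 m.
Since r₁ < r_cr and r₂ ≤ r_cr, the coating moves toward the maximum at r_cr — heat loss rises.
Bare: R = 1/(2πr₁h) = 20.54 m·K/W; Q = 54.1/20.54 = 2.63 W/m.
Coated: R = R_cond + R_conv = 12.92 m·K/W; Q = 54.1/12.92 = 4.19 W/m.

increases: 2.63 → 4.19 W/m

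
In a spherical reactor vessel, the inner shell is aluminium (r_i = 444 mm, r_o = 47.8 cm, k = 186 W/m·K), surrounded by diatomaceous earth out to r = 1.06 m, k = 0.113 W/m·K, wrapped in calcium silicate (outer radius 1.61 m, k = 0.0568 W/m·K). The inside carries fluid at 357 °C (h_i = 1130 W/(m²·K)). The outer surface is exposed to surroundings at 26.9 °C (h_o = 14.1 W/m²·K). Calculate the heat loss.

Treat each layer as a resistance in series:
  R_conv,in = 1/(4πr²h) = 1/(4π·0.444²·1130) = 3.572×10^-4 K/W
  R_aluminium = (1/0.444 − 1/0.478)/(4πk) = 0.1602/(4π·186) = 6.854×10^-5 K/W
  R_diatomaceous earth = (1/0.478 − 1/1.06)/(4πk) = 1.149/(4π·0.113) = 0.8089 K/W
  R_calcium silicate = (1/1.06 − 1/1.61)/(4πk) = 0.3223/(4π·0.0568) = 0.4515 K/W
  R_conv,out = 1/(4πr²h) = 1/(4π·1.61²·14.1) = 0.002177 K/W
ΣR = 3.572×10^-4 + 6.854×10^-5 + 0.8089 + 0.4515 + 0.002177 = 1.263 K/W
Q = ΔT/ΣR = (357 °C − 26.9 °C)/1.263 = 261 W

Q = 261 W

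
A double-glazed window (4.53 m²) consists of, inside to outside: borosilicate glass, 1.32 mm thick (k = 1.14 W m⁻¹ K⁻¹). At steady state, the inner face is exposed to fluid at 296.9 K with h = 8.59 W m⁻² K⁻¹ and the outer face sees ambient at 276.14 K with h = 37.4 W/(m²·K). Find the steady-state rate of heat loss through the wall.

Series thermal resistances, inner to outer:
  R_conv,in = 1/(hA) = 1/(8.59·4.53) = 0.02570 K/W
  R_borosilicate glass = L/(kA) = 0.00132/(1.14·4.53) = 2.556×10^-4 K/W
  R_conv,out = 1/(hA) = 1/(37.4·4.53) = 0.005902 K/W
ΣR = 0.02570 + 2.556×10^-4 + 0.005902 = 0.03186 K/W
Q = ΔT/ΣR = (296.9 K − 276.14 K)/0.03186 = 652 W

Q = 652 W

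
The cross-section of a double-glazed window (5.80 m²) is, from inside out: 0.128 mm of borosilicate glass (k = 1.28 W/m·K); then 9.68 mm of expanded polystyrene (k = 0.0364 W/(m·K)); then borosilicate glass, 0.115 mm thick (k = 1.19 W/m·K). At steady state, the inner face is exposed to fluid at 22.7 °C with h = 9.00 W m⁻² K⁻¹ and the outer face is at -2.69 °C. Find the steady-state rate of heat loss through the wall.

Treat each layer as a resistance in series:
  R_conv,in = 1/(hA) = 1/(9.00·5.80) = 0.01916 K/W
  R_borosilicate glass = L/(kA) = 1.28×10^-4/(1.28·5.80) = 1.724×10^-5 K/W
  R_expanded polystyrene = L/(kA) = 0.00968/(0.0364·5.80) = 0.04585 K/W
  R_borosilicate glass = L/(kA) = 1.15×10^-4/(1.19·5.80) = 1.666×10^-5 K/W
ΣR = 0.01916 + 1.724×10^-5 + 0.04585 + 1.666×10^-5 = 0.06504 K/W
Q = ΔT/ΣR = (22.7 °C − -2.69 °C)/0.06504 = 390 W

Q = 390 W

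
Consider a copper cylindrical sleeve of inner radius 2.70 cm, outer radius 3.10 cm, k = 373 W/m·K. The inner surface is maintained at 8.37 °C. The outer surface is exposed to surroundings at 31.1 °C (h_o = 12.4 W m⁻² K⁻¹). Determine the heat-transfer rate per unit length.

Treat each layer as a resistance in series:
  R'_copper = ln(0.0310/0.0270)/(2πk) = 0.1382/(2π·373) = 5.895×10^-5 m·K/W
  R'_conv,out = 1/(2πr h) = 1/(2π·0.0310·12.4) = 0.4140 m·K/W
ΣR = 5.895×10^-5 + 0.4140 = 0.4141 m·K/W
Q' = ΔT/ΣR = (8.37 °C − 31.1 °C)/0.4141 = -54.9 W/m
(Negative Q' ⇒ heat flows inward; heat gain = 54.9 W/m.)

Q' = 54.9 W/m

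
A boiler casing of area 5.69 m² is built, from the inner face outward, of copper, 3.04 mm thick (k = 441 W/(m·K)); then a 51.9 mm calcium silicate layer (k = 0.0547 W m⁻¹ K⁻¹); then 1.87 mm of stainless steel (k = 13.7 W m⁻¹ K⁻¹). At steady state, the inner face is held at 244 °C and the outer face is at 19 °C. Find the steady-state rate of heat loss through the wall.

Q = 1350 W

Series thermal resistances, inner to outer:
  R_copper = L/(kA) = 0.00304/(441·5.69) = 1.211×10^-6 K/W
  R_calcium silicate = L/(kA) = 0.0519/(0.0547·5.69) = 0.1668 K/W
  R_stainless steel = L/(kA) = 0.00187/(13.7·5.69) = 2.399×10^-5 K/W
ΣR = 1.211×10^-6 + 0.1668 + 2.399×10^-5 = 0.1668 K/W
Q = ΔT/ΣR = (244 °C − 19 °C)/0.1668 = 1350 W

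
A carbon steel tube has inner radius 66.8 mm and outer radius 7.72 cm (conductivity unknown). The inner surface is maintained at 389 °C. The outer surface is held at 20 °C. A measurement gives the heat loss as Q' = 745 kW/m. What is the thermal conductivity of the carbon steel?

k = 46.5 W/m·K

ΣR = ΔT/Q' = |389 − 20|/7.45×10^5 = 4.953×10^-4 m·K/W
ln(r₂/r₁)/(2πk) = 4.953×10^-4 ⇒ k = 0.1447/(2π·4.953×10^-4) = 46.5 W/m·K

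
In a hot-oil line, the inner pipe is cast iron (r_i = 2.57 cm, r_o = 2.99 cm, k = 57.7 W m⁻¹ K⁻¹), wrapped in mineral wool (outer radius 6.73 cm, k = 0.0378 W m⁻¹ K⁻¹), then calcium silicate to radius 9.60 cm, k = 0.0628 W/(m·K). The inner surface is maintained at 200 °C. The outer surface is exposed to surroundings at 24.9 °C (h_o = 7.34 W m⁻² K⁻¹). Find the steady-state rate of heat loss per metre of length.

Q' = 38.5 W/m

Series thermal resistances, inner to outer:
  R'_cast iron = ln(0.0299/0.0257)/(2πk) = 0.1514/(2π·57.7) = 4.175×10^-4 m·K/W
  R'_mineral wool = ln(0.0673/0.0299)/(2πk) = 0.8113/(2π·0.0378) = 3.416 m·K/W
  R'_calcium silicate = ln(0.0960/0.0673)/(2πk) = 0.3552/(2π·0.0628) = 0.9002 m·K/W
  R'_conv,out = 1/(2πr h) = 1/(2π·0.0960·7.34) = 0.2259 m·K/W
ΣR = 4.175×10^-4 + 3.416 + 0.9002 + 0.2259 = 4.543 m·K/W
Q' = ΔT/ΣR = (200 °C − 24.9 °C)/4.543 = 38.5 W/m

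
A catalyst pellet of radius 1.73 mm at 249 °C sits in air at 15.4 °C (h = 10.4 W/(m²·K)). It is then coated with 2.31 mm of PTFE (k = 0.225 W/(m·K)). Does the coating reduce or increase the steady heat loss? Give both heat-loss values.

increases: 0.0914 → 0.399 W

Critical radius for a sphere: r_cr = 2k/h = 0.0433 m = 4.33 cm.
Outer radius after coating: r₂ = 0.00173 + 0.00231 = 0.00404 m.
Since r₁ < r_cr and r₂ ≤ r_cr, the coating moves toward the maximum at r_cr — heat loss rises.
Bare: R = 1/(4πr₁²h) = 2557 K/W; Q = 233.6/2557 = 0.0914 W.
Coated: R = R_cond + R_conv = 585.7 K/W; Q = 233.6/585.7 = 0.399 W.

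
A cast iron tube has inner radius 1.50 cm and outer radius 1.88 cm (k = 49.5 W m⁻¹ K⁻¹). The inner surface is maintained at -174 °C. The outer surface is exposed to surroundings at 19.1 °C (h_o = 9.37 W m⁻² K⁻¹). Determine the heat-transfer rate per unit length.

Q' = 214 W/m

Resistance network (inner→outer):
  R'_cast iron = ln(0.0188/0.0150)/(2πk) = 0.2258/(2π·49.5) = 7.260×10^-4 m·K/W
  R'_conv,out = 1/(2πr h) = 1/(2π·0.0188·9.37) = 0.9035 m·K/W
ΣR = 7.260×10^-4 + 0.9035 = 0.9042 m·K/W
Q' = ΔT/ΣR = (-174 °C − 19.1 °C)/0.9042 = -214 W/m
(Negative Q' ⇒ heat flows inward; heat gain = 214 W/m.)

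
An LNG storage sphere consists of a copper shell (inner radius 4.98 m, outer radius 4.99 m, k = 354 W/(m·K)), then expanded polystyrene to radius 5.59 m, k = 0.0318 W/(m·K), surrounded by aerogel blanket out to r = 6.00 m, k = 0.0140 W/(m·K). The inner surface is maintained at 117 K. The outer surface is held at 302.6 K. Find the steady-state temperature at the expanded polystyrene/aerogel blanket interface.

T = 198.0 K

Series thermal resistances, inner to outer:
  R_copper = (1/4.98 − 1/4.99)/(4πk) = 4.024×10^-4/(4π·354) = 9.046×10^-8 K/W
  R_expanded polystyrene = (1/4.99 − 1/5.59)/(4πk) = 0.02151/(4π·0.0318) = 0.05383 K/W
  R_aerogel blanket = (1/5.59 − 1/6.00)/(4πk) = 0.01222/(4π·0.0140) = 0.06948 K/W
ΣR = 9.046×10^-8 + 0.05383 + 0.06948 = 0.1233 K/W
Q = ΔT/ΣR = (117 K − 302.6 K)/0.1233 = -1505 W
From the inner boundary to the expanded polystyrene/aerogel blanket interface, ΣR_partial = 0.05383 K/W.
T_interface = T_in − Q·ΣR_partial = 117 K − (-1505)(0.05383) = 198.0 K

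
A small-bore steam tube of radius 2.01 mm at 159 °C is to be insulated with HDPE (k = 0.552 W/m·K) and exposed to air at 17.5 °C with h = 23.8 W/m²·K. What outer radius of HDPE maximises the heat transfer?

For a cylinder, r_cr = k_ins/h = 0.552/23.8 = 0.0232 m = 2.32 cm

r_cr = 2.32 cm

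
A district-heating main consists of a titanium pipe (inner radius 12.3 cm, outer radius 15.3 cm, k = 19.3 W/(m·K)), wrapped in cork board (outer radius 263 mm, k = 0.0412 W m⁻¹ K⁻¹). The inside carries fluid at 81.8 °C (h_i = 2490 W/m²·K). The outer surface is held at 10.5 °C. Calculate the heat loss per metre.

Q' = 34.0 W/m

Resistance network (inner→outer):
  R'_conv,in = 1/(2πr h) = 1/(2π·0.123·2490) = 5.197×10^-4 m·K/W
  R'_titanium = ln(0.153/0.123)/(2πk) = 0.2183/(2π·19.3) = 0.001800 m·K/W
  R'_cork board = ln(0.263/0.153)/(2πk) = 0.5417/(2π·0.0412) = 2.093 m·K/W
ΣR = 5.197×10^-4 + 0.001800 + 2.093 = 2.095 m·K/W
Q' = ΔT/ΣR = (81.8 °C − 10.5 °C)/2.095 = 34.0 W/m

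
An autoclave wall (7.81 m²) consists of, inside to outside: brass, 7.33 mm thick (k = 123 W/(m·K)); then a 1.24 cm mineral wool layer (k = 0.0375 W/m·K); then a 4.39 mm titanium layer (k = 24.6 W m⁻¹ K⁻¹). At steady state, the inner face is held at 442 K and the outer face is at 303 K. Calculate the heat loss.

Q = 3.28 kW

Treat each layer as a resistance in series:
  R_brass = L/(kA) = 0.00733/(123·7.81) = 7.630×10^-6 K/W
  R_mineral wool = L/(kA) = 0.0124/(0.0375·7.81) = 0.04234 K/W
  R_titanium = L/(kA) = 0.00439/(24.6·7.81) = 2.285×10^-5 K/W
ΣR = 7.630×10^-6 + 0.04234 + 2.285×10^-5 = 0.04237 K/W
Q = ΔT/ΣR = (442 K − 303 K)/0.04237 = 3280 W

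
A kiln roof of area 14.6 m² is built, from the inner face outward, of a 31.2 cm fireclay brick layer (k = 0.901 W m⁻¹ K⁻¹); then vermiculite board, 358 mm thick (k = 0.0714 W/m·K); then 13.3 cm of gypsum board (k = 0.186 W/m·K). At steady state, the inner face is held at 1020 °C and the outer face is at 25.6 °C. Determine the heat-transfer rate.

Q = 2390 W

Treat each layer as a resistance in series:
  R_fireclay brick = L/(kA) = 0.312/(0.901·14.6) = 0.02372 K/W
  R_vermiculite board = L/(kA) = 0.358/(0.0714·14.6) = 0.3434 K/W
  R_gypsum board = L/(kA) = 0.133/(0.186·14.6) = 0.04898 K/W
ΣR = 0.02372 + 0.3434 + 0.04898 = 0.4161 K/W
Q = ΔT/ΣR = (1020 °C − 25.6 °C)/0.4161 = 2390 W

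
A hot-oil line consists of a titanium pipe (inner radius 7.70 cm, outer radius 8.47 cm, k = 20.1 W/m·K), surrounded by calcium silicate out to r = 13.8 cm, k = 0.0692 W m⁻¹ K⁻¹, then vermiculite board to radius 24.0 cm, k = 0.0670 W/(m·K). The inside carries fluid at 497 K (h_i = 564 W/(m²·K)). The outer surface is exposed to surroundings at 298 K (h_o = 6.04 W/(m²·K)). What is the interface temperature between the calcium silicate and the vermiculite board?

Series thermal resistances, inner to outer:
  R'_conv,in = 1/(2πr h) = 1/(2π·0.0770·564) = 0.003665 m·K/W
  R'_titanium = ln(0.0847/0.0770)/(2πk) = 0.09531/(2π·20.1) = 7.547×10^-4 m·K/W
  R'_calcium silicate = ln(0.138/0.0847)/(2πk) = 0.4881/(2π·0.0692) = 1.123 m·K/W
  R'_vermiculite board = ln(0.240/0.138)/(2πk) = 0.5534/(2π·0.0670) = 1.315 m·K/W
  R'_conv,out = 1/(2πr h) = 1/(2π·0.240·6.04) = 0.1098 m·K/W
ΣR = 0.003665 + 7.547×10^-4 + 1.123 + 1.315 + 0.1098 = 2.552 m·K/W
Q' = ΔT/ΣR = (497 K − 298 K)/2.552 = 77.98 W/m
From the inner boundary to the calcium silicate/vermiculite board interface, ΣR_partial = 1.127 m·K/W.
T_interface = T_in − Q'·ΣR_partial = 497 K − (77.98)(1.127) = 409 K

T = 409 K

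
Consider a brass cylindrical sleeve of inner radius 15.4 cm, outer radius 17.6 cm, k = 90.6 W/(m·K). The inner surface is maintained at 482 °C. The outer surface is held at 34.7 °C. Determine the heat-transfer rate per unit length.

Q' = 2πk·ΔT/ln(r₂/r₁) = 2π × 90.6 × 447.3 / ln(0.176/0.154) = 1.91×10^6 W/m

Q' = 1910 kW/m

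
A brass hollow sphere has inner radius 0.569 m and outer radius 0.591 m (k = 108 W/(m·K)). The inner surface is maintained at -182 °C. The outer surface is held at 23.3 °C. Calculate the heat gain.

Q = 4260 kW

Q = 4πk·ΔT/(1/r₁ − 1/r₂) = 4π × 108 × 205.3 / (1/0.569 − 1/0.591) = 4.26×10^6 W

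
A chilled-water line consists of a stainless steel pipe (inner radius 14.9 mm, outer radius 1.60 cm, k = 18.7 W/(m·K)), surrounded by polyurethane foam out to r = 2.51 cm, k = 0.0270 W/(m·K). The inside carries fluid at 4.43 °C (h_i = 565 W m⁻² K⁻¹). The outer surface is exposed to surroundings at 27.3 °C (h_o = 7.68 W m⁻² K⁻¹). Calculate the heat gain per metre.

Resistance network (inner→outer):
  R'_conv,in = 1/(2πr h) = 1/(2π·0.0149·565) = 0.01891 m·K/W
  R'_stainless steel = ln(0.0160/0.0149)/(2πk) = 0.07123/(2π·18.7) = 6.062×10^-4 m·K/W
  R'_polyurethane foam = ln(0.0251/0.0160)/(2πk) = 0.4503/(2π·0.0270) = 2.654 m·K/W
  R'_conv,out = 1/(2πr h) = 1/(2π·0.0251·7.68) = 0.8256 m·K/W
ΣR = 0.01891 + 6.062×10^-4 + 2.654 + 0.8256 = 3.499 m·K/W
Q' = ΔT/ΣR = (4.43 °C − 27.3 °C)/3.499 = -6.54 W/m
(Negative Q' ⇒ heat flows inward; heat gain = 6.54 W/m.)

Q' = 6.54 W/m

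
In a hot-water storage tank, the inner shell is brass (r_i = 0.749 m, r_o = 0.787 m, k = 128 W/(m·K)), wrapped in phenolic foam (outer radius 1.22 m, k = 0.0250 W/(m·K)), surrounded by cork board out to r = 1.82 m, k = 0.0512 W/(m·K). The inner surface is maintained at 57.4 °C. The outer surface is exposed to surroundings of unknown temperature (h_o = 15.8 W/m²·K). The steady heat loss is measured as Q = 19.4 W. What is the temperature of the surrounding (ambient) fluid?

T_out = 21.4 °C

Sum the resistances:
  R_brass = (1/0.749 − 1/0.787)/(4πk) = 0.06447/(4π·128) = 4.008×10^-5 K/W
  R_phenolic foam = (1/0.787 − 1/1.22)/(4πk) = 0.4510/(4π·0.0250) = 1.436 K/W
  R_cork board = (1/1.22 − 1/1.82)/(4πk) = 0.2702/(4π·0.0512) = 0.4200 K/W
  R_conv,out = 1/(4πr²h) = 1/(4π·1.82²·15.8) = 0.001521 K/W
ΣR = 1.857 K/W
ΔT = Q·ΣR = 19.4 × 1.857 = 36.03 K
Heat flows outward, so T_out = T_in − ΔT = 57.4 − 36.03 = 21.4 °C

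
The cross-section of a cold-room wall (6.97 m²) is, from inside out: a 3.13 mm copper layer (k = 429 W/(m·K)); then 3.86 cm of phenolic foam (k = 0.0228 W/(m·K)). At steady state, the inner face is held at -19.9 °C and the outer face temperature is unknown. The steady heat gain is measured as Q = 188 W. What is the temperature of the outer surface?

T_out = 25.8 °C

Series resistances:
  R_copper = L/(kA) = 0.00313/(429·6.97) = 1.047×10^-6 K/W
  R_phenolic foam = L/(kA) = 0.0386/(0.0228·6.97) = 0.2429 K/W
ΣR = 0.2429 K/W
ΔT = Q·ΣR = 188 × 0.2429 = 45.67 K
Heat flows inward, so T_out = T_in + ΔT = -19.9 + 45.67 = 25.8 °C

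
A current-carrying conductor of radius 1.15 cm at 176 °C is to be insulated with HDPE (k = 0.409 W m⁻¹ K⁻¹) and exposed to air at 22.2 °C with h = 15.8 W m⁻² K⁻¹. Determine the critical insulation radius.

For a cylinder, r_cr = k_ins/h = 0.409/15.8 = 0.0259 m = 2.59 cm

r_cr = 2.59 cm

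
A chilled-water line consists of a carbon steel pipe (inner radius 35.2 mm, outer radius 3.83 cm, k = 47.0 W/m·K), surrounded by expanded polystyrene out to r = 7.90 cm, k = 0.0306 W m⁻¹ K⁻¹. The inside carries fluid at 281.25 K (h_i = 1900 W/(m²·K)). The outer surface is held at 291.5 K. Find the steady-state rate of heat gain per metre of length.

Series thermal resistances, inner to outer:
  R'_conv,in = 1/(2πr h) = 1/(2π·0.0352·1900) = 0.002380 m·K/W
  R'_carbon steel = ln(0.0383/0.0352)/(2πk) = 0.08440/(2π·47.0) = 2.858×10^-4 m·K/W
  R'_expanded polystyrene = ln(0.0790/0.0383)/(2πk) = 0.7240/(2π·0.0306) = 3.766 m·K/W
ΣR = 0.002380 + 2.858×10^-4 + 3.766 = 3.769 m·K/W
Q' = ΔT/ΣR = (281.25 K − 291.5 K)/3.769 = -2.72 W/m
(Negative Q' ⇒ heat flows inward; heat gain = 2.72 W/m.)

Q' = 2.72 W/m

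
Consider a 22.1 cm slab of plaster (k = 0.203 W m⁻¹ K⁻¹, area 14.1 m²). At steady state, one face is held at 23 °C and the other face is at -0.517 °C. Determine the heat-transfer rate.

Q = kA·ΔT/L = 0.203 × 14.1 × |23 °C − -0.517 °C| / 0.221 = 305 W

Q = 305 W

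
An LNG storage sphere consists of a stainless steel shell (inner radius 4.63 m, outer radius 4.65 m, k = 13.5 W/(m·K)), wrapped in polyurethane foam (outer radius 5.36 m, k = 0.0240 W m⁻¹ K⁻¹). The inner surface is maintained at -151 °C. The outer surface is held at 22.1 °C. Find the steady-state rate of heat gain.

Treat each layer as a resistance in series:
  R_stainless steel = (1/4.63 − 1/4.65)/(4πk) = 9.290×10^-4/(4π·13.5) = 5.476×10^-6 K/W
  R_polyurethane foam = (1/4.65 − 1/5.36)/(4πk) = 0.02849/(4π·0.0240) = 0.09445 K/W
ΣR = 5.476×10^-6 + 0.09445 = 0.09446 K/W
Q = ΔT/ΣR = (-151 °C − 22.1 °C)/0.09446 = -1830 W
(Negative Q ⇒ heat flows inward; heat gain = 1830 W.)

Q = 1830 W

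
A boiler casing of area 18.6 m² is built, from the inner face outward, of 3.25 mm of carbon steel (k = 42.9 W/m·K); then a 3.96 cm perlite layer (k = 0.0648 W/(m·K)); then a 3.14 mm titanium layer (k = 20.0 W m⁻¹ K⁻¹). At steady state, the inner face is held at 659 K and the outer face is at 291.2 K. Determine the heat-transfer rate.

Q = 11200 W

Resistance network (inner→outer):
  R_carbon steel = L/(kA) = 0.00325/(42.9·18.6) = 4.073×10^-6 K/W
  R_perlite = L/(kA) = 0.0396/(0.0648·18.6) = 0.03286 K/W
  R_titanium = L/(kA) = 0.00314/(20.0·18.6) = 8.441×10^-6 K/W
ΣR = 4.073×10^-6 + 0.03286 + 8.441×10^-6 = 0.03287 K/W
Q = ΔT/ΣR = (659 K − 291.2 K)/0.03287 = 11200 W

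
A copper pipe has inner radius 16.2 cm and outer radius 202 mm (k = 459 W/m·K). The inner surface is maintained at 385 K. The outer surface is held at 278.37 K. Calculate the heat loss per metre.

Q' = 2πk·ΔT/ln(r₂/r₁) = 2π × 459 × 106.63 / ln(0.202/0.162) = 1.39×10^6 W/m

Q' = 1390 kW/m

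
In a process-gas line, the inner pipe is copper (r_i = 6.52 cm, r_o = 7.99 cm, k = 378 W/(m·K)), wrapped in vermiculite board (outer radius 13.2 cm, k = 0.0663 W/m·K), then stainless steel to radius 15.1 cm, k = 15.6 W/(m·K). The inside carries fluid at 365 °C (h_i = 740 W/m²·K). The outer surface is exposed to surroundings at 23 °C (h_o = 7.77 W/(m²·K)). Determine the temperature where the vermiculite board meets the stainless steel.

T = 57.8 °C

Resistance network (inner→outer):
  R'_conv,in = 1/(2πr h) = 1/(2π·0.0652·740) = 0.003299 m·K/W
  R'_copper = ln(0.0799/0.0652)/(2πk) = 0.2033/(2π·378) = 8.561×10^-5 m·K/W
  R'_vermiculite board = ln(0.132/0.0799)/(2πk) = 0.5020/(2π·0.0663) = 1.205 m·K/W
  R'_stainless steel = ln(0.151/0.132)/(2πk) = 0.1345/(2π·15.6) = 0.001372 m·K/W
  R'_conv,out = 1/(2πr h) = 1/(2π·0.151·7.77) = 0.1357 m·K/W
ΣR = 0.003299 + 8.561×10^-5 + 1.205 + 0.001372 + 0.1357 = 1.345 m·K/W
Q' = ΔT/ΣR = (365 °C − 23 °C)/1.345 = 254.3 W/m
From the inner boundary to the vermiculite board/stainless steel interface, ΣR_partial = 1.208 m·K/W.
T_interface = T_in − Q'·ΣR_partial = 365 °C − (254.3)(1.208) = 57.8 °C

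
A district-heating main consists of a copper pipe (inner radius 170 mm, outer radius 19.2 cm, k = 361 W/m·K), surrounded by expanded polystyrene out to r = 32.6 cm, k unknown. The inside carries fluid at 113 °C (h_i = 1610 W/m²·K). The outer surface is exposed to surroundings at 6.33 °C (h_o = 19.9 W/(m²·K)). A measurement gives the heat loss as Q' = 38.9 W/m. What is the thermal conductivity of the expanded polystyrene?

k = 0.0310 W/m·K

ΣR = ΔT/Q' = |113 − 6.33|/38.9 = 2.742 m·K/W
Known resistances:
  R'_conv,in = 1/(2πr h) = 1/(2π·0.170·1610) = 5.815×10^-4 m·K/W
  R'_copper = ln(0.192/0.170)/(2πk) = 0.1217/(2π·361) = 5.365×10^-5 m·K/W
  R'_conv,out = 1/(2πr h) = 1/(2π·0.326·19.9) = 0.02453 m·K/W
R_expanded polystyrene = ΣR − ΣR_known = 2.742 − 0.02517 = 2.717 m·K/W
ln(r₂/r₁)/(2πk) = 2.717 ⇒ k = 0.5294/(2π·2.717) = 0.0310 W/m·K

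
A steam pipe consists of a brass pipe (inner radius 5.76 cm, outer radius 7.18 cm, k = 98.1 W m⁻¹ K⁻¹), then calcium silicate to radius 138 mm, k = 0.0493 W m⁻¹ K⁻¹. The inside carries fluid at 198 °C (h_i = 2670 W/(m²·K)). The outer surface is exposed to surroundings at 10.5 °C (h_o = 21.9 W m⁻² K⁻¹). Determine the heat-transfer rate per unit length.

Series thermal resistances, inner to outer:
  R'_conv,in = 1/(2πr h) = 1/(2π·0.0576·2670) = 0.001035 m·K/W
  R'_brass = ln(0.0718/0.0576)/(2πk) = 0.2204/(2π·98.1) = 3.575×10^-4 m·K/W
  R'_calcium silicate = ln(0.138/0.0718)/(2πk) = 0.6534/(2π·0.0493) = 2.109 m·K/W
  R'_conv,out = 1/(2πr h) = 1/(2π·0.138·21.9) = 0.05266 m·K/W
ΣR = 0.001035 + 3.575×10^-4 + 2.109 + 0.05266 = 2.163 m·K/W
Q' = ΔT/ΣR = (198 °C − 10.5 °C)/2.163 = 86.7 W/m

Q' = 86.7 W/m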